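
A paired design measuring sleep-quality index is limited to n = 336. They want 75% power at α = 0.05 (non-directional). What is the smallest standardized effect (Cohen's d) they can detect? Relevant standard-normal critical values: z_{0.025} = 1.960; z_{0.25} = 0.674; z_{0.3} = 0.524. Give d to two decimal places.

For a single sample (or paired design) of n = 336: d_min = (z_{α/2} + z_β)/√n.
z-sum = 1.960 + 0.674 = 2.634.
d_min = 2.634 / √336 = 2.634 / 18.330 = 0.144.

d_min ≈ 0.14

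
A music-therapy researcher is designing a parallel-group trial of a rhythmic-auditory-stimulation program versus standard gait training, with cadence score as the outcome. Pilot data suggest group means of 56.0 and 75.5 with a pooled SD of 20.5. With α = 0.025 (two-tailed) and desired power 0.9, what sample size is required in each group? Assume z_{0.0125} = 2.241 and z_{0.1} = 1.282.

Cohen's d = |M₁ − M₂| / SD_pooled = |56.0 − 75.5| / 20.5 = 19.5 / 20.5 = 0.951.
For two independent groups with equal n: n = 2·((z_{α/2} + z_β) / d)².
z_{α/2} + z_β = 2.241 + 1.282 = 3.523.
n = 2 × (3.523 / 0.951)² = 2 × 3.705² = 2 × 13.72 = 27.4.
Round up to the next whole participant.

n = 28 per group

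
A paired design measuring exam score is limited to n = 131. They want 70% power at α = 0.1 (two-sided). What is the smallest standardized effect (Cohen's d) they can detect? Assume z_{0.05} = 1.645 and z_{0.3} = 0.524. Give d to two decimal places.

d_min ≈ 0.19

For a single sample (or paired design) of n = 131: d_min = (z_{α/2} + z_β)/√n.
z-sum = 1.645 + 0.524 = 2.169.
d_min = 2.169 / √131 = 2.169 / 11.446 = 0.190.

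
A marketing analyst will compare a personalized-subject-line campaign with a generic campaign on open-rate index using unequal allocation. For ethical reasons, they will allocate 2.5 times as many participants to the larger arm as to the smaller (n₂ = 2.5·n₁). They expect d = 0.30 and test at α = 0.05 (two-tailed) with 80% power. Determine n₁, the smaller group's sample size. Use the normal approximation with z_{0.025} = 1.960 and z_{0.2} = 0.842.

n₁ = 123

With allocation ratio k = n₂/n₁ = 2.5, Var(x̄₁−x̄₂) = σ²(1/n₁ + 1/(k·n₁)) = σ²·(k+1)/(k·n₁).
So n₁ = (1 + 1/k)·((z_{α/2} + z_β)/d)² = 1.400 × (2.802/0.30)².
n₁ = 1.400 × 87.24 = 122.1.
Round up: n₁ = 123, giving n₂ = ⌈2.5 × 123⌉ = ⌈307.5⌉ = 308.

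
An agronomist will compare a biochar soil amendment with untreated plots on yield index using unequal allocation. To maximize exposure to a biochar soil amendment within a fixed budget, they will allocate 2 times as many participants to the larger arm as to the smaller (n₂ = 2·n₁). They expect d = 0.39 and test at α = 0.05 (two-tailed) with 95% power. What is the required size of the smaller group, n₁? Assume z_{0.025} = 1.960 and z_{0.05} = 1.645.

n₁ = 129

With allocation ratio k = n₂/n₁ = 2, Var(x̄₁−x̄₂) = σ²(1/n₁ + 1/(k·n₁)) = σ²·(k+1)/(k·n₁).
So n₁ = (1 + 1/k)·((z_{α/2} + z_β)/d)² = 1.500 × (3.605/0.39)².
n₁ = 1.500 × 85.44 = 128.2.
Round up: n₁ = 129, giving n₂ = 2 × 129 = 258.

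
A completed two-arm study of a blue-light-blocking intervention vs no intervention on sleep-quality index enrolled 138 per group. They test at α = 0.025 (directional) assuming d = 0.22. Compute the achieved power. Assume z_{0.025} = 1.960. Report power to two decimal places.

power ≈ 0.45

For two equal groups, power = Φ(d·√(n/2) − z_{α}).
d·√(n/2) = 0.22 × √(138/2) = 0.22 × 8.307 = 1.827.
z_β = 1.827 − 1.960 = -0.133.
Power = Φ(-0.133) = 0.447.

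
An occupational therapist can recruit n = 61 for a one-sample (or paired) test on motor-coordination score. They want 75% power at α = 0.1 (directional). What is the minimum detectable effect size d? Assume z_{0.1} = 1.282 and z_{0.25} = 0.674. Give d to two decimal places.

For a single sample (or paired design) of n = 61: d_min = (z_{α} + z_β)/√n.
z-sum = 1.282 + 0.674 = 1.956.
d_min = 1.956 / √61 = 1.956 / 7.810 = 0.250.

d_min ≈ 0.25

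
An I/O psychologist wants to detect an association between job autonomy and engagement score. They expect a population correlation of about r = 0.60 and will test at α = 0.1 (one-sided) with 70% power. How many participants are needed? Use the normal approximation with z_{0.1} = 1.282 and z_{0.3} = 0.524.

Fisher's z: C = ½·ln((1+r)/(1−r)) = ½·ln(4.0000) = 0.6931.
n = ((z_{α} + z_β)/C)² + 3.
(1.282 + 0.524) / 0.6931 = 1.806 / 0.6931 = 2.606.
n = 2.606² + 3 = 6.79 + 3 = 9.8.
Round up.

n = 10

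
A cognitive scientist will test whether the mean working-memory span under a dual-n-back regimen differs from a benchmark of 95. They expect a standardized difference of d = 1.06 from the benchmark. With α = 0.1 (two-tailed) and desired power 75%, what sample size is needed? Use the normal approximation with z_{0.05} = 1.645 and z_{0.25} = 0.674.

For a one-sample test: n = ((z_{α/2} + z_β) / d)².
z_{α/2} + z_β = 1.645 + 0.674 = 2.319.
n = (2.319 / 1.06)² = 2.188² = 4.79.
Round up.

n = 5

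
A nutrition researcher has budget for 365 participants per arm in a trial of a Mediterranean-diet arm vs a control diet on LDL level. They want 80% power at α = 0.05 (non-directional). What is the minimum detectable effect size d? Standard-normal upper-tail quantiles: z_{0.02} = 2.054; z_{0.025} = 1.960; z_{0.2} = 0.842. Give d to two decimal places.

For two independent groups of n = 365 each: d_min = (z_{α/2} + z_β)·√(2/n).
z-sum = 1.960 + 0.842 = 2.802.
d_min = 2.802 × √(2/365) = 2.802 × 0.0740 = 0.207.

d_min ≈ 0.21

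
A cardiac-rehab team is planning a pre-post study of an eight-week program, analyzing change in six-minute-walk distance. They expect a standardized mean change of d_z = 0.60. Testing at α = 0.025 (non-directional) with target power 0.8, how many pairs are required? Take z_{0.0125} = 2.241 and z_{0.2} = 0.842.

For a paired (one-sample on differences) test: n = ((z_{α/2} + z_β) / d)².
z_{α/2} + z_β = 2.241 + 0.842 = 3.083.
n = (3.083 / 0.60)² = 5.138² = 26.40.
Round up.

n = 27 pairs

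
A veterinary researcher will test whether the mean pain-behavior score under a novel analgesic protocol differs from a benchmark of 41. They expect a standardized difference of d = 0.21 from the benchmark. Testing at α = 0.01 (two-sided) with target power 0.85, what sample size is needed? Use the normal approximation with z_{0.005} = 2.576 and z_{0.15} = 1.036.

For a one-sample test: n = ((z_{α/2} + z_β) / d)².
z_{α/2} + z_β = 2.576 + 1.036 = 3.612.
n = (3.612 / 0.21)² = 17.200² = 295.84.
Round up.

n = 296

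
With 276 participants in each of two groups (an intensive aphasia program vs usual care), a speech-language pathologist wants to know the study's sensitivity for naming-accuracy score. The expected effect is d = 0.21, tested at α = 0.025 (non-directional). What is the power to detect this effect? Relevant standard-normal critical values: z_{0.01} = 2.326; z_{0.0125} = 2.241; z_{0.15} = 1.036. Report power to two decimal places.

For two equal groups, power = Φ(d·√(n/2) − z_{α/2}).
d·√(n/2) = 0.21 × √(276/2) = 0.21 × 11.747 = 2.467.
z_β = 2.467 − 2.241 = 0.226.
Power = Φ(0.226) = 0.589.

power ≈ 0.59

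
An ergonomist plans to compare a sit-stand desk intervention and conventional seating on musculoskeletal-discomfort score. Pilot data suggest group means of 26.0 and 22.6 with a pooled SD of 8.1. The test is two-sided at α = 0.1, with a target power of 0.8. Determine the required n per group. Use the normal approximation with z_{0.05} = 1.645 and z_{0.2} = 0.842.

n = 71 per group

Cohen's d = |M₁ − M₂| / SD_pooled = |26.0 − 22.6| / 8.1 = 3.4 / 8.1 = 0.420.
For two independent groups with equal n: n = 2·((z_{α/2} + z_β) / d)².
z_{α/2} + z_β = 1.645 + 0.842 = 2.487.
n = 2 × (2.487 / 0.420)² = 2 × 5.921² = 2 × 35.06 = 70.1.
Round up to the next whole participant.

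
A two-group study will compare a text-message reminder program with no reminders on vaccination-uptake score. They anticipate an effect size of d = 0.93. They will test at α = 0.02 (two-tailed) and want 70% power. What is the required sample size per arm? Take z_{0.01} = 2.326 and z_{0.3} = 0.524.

n = 19 per group

For two independent groups with equal n: n = 2·((z_{α/2} + z_β) / d)².
z_{α/2} + z_β = 2.326 + 0.524 = 2.850.
n = 2 × (2.850 / 0.93)² = 2 × 3.065² = 2 × 9.39 = 18.8.
Round up to the next whole participant.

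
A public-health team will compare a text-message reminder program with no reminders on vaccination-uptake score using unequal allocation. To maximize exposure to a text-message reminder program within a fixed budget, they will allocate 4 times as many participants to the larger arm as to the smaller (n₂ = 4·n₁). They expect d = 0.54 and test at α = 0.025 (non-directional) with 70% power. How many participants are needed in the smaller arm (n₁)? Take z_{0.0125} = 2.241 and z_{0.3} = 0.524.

n₁ = 33

With allocation ratio k = n₂/n₁ = 4, Var(x̄₁−x̄₂) = σ²(1/n₁ + 1/(k·n₁)) = σ²·(k+1)/(k·n₁).
So n₁ = (1 + 1/k)·((z_{α/2} + z_β)/d)² = 1.250 × (2.765/0.54)².
n₁ = 1.250 × 26.22 = 32.8.
Round up: n₁ = 33, giving n₂ = 4 × 33 = 132.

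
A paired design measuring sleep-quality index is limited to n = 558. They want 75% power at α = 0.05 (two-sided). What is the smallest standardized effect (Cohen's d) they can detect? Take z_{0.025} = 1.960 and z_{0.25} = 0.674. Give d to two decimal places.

For a single sample (or paired design) of n = 558: d_min = (z_{α/2} + z_β)/√n.
z-sum = 1.960 + 0.674 = 2.634.
d_min = 2.634 / √558 = 2.634 / 23.622 = 0.112.

d_min ≈ 0.11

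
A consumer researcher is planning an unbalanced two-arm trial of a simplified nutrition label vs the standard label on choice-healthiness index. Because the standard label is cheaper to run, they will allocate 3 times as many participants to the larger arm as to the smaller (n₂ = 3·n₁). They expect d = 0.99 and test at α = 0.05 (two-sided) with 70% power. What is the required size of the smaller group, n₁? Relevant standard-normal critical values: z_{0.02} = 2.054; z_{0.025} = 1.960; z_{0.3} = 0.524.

With allocation ratio k = n₂/n₁ = 3, Var(x̄₁−x̄₂) = σ²(1/n₁ + 1/(k·n₁)) = σ²·(k+1)/(k·n₁).
So n₁ = (1 + 1/k)·((z_{α/2} + z_β)/d)² = 1.333 × (2.484/0.99)².
n₁ = 1.333 × 6.30 = 8.4.
Round up: n₁ = 9, giving n₂ = 3 × 9 = 27.

n₁ = 9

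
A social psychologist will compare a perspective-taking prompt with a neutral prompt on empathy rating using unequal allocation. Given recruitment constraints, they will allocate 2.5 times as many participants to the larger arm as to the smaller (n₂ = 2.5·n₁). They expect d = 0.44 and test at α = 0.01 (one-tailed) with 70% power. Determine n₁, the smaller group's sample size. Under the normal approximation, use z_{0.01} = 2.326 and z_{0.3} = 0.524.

n₁ = 59

With allocation ratio k = n₂/n₁ = 2.5, Var(x̄₁−x̄₂) = σ²(1/n₁ + 1/(k·n₁)) = σ²·(k+1)/(k·n₁).
So n₁ = (1 + 1/k)·((z_{α} + z_β)/d)² = 1.400 × (2.850/0.44)².
n₁ = 1.400 × 41.96 = 58.7.
Round up: n₁ = 59, giving n₂ = ⌈2.5 × 59⌉ = ⌈147.5⌉ = 148.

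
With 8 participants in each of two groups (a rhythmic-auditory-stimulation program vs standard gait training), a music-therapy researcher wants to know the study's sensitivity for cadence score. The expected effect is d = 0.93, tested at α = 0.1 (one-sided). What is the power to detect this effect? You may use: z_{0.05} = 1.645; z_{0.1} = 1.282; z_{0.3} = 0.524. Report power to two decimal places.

power ≈ 0.72

For two equal groups, power = Φ(d·√(n/2) − z_{α}).
d·√(n/2) = 0.93 × √(8/2) = 0.93 × 2.000 = 1.860.
z_β = 1.860 − 1.282 = 0.578.
Power = Φ(0.578) = 0.718.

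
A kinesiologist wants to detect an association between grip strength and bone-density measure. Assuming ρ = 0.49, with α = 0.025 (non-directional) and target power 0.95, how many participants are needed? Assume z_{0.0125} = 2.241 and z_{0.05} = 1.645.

Fisher's z: C = ½·ln((1+r)/(1−r)) = ½·ln(2.9216) = 0.5361.
n = ((z_{α/2} + z_β)/C)² + 3.
(2.241 + 1.645) / 0.5361 = 3.886 / 0.5361 = 7.249.
n = 7.249² + 3 = 52.54 + 3 = 55.5.
Round up.

n = 56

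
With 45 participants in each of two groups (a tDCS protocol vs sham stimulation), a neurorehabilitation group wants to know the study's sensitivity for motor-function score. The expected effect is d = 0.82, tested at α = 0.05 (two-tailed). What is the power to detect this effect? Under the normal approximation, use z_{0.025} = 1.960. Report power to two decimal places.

For two equal groups, power = Φ(d·√(n/2) − z_{α/2}).
d·√(n/2) = 0.82 × √(45/2) = 0.82 × 4.743 = 3.890.
z_β = 3.890 − 1.960 = 1.930.
Power = Φ(1.930) = 0.973.

power ≈ 0.97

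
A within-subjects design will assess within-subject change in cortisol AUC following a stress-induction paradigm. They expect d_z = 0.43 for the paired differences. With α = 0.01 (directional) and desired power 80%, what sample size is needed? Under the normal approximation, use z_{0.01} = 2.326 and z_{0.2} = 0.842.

n = 55 pairs

For a paired (one-sample on differences) test: n = ((z_{α} + z_β) / d)².
z_{α} + z_β = 2.326 + 0.842 = 3.168.
n = (3.168 / 0.43)² = 7.367² = 54.28.
Round up.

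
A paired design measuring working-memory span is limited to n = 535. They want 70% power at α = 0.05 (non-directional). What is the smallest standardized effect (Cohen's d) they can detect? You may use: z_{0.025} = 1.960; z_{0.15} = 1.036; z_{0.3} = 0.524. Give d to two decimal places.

For a single sample (or paired design) of n = 535: d_min = (z_{α/2} + z_β)/√n.
z-sum = 1.960 + 0.524 = 2.484.
d_min = 2.484 / √535 = 2.484 / 23.130 = 0.107.

d_min ≈ 0.11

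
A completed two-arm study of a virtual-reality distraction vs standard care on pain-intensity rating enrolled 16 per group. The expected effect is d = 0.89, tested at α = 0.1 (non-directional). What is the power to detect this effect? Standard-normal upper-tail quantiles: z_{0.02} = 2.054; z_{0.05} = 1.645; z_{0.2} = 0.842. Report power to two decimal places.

power ≈ 0.81

For two equal groups, power = Φ(d·√(n/2) − z_{α/2}).
d·√(n/2) = 0.89 × √(16/2) = 0.89 × 2.828 = 2.517.
z_β = 2.517 − 1.645 = 0.872.
Power = Φ(0.872) = 0.808.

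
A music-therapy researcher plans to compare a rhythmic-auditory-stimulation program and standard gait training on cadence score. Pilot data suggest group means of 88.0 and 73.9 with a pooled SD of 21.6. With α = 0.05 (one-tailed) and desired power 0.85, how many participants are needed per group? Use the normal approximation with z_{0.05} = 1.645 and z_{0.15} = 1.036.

n = 34 per group

Cohen's d = |M₁ − M₂| / SD_pooled = |88.0 − 73.9| / 21.6 = 14.1 / 21.6 = 0.653.
For two independent groups with equal n: n = 2·((z_{α} + z_β) / d)².
z_{α} + z_β = 1.645 + 1.036 = 2.681.
n = 2 × (2.681 / 0.653)² = 2 × 4.106² = 2 × 16.86 = 33.7.
Round up to the next whole participant.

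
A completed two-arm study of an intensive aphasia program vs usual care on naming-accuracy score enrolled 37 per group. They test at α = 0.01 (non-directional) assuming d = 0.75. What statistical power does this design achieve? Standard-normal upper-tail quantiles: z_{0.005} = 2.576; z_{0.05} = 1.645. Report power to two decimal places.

power ≈ 0.74

For two equal groups, power = Φ(d·√(n/2) − z_{α/2}).
d·√(n/2) = 0.75 × √(37/2) = 0.75 × 4.301 = 3.226.
z_β = 3.226 − 2.576 = 0.650.
Power = Φ(0.650) = 0.742.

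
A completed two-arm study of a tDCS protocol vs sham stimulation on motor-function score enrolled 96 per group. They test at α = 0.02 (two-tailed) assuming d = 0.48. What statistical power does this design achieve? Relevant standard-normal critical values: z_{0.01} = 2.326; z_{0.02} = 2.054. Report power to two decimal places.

power ≈ 0.84

For two equal groups, power = Φ(d·√(n/2) − z_{α/2}).
d·√(n/2) = 0.48 × √(96/2) = 0.48 × 6.928 = 3.326.
z_β = 3.326 − 2.326 = 1.000.
Power = Φ(1.000) = 0.841.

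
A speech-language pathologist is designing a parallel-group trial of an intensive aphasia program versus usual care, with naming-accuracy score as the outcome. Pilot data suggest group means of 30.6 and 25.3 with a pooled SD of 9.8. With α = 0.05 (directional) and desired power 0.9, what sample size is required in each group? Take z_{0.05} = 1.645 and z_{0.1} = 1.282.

Cohen's d = |M₁ − M₂| / SD_pooled = |30.6 − 25.3| / 9.8 = 5.3 / 9.8 = 0.541.
For two independent groups with equal n: n = 2·((z_{α} + z_β) / d)².
z_{α} + z_β = 1.645 + 1.282 = 2.927.
n = 2 × (2.927 / 0.541)² = 2 × 5.410² = 2 × 29.27 = 58.5.
Round up to the next whole participant.

n = 59 per group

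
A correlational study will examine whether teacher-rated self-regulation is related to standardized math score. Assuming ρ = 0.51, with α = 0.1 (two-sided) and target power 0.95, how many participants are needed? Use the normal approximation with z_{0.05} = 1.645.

Fisher's z: C = ½·ln((1+r)/(1−r)) = ½·ln(3.0816) = 0.5627.
n = ((z_{α/2} + z_β)/C)² + 3.
(1.645 + 1.645) / 0.5627 = 3.290 / 0.5627 = 5.847.
n = 5.847² + 3 = 34.19 + 3 = 37.2.
Round up.

n = 38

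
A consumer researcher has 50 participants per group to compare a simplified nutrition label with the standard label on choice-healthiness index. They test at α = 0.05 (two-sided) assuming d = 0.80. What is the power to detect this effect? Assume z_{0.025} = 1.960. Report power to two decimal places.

For two equal groups, power = Φ(d·√(n/2) − z_{α/2}).
d·√(n/2) = 0.80 × √(50/2) = 0.80 × 5.000 = 4.000.
z_β = 4.000 − 1.960 = 2.040.
Power = Φ(2.040) = 0.979.

power ≈ 0.98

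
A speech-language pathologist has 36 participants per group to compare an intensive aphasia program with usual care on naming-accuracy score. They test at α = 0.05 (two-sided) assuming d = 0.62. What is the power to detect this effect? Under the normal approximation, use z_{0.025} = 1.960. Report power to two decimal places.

For two equal groups, power = Φ(d·√(n/2) − z_{α/2}).
d·√(n/2) = 0.62 × √(36/2) = 0.62 × 4.243 = 2.630.
z_β = 2.630 − 1.960 = 0.670.
Power = Φ(0.670) = 0.749.

power ≈ 0.75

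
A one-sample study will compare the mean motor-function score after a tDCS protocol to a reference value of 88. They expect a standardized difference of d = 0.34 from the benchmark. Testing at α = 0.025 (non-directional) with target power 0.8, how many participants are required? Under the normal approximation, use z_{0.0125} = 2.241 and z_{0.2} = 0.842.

n = 83

For a one-sample test: n = ((z_{α/2} + z_β) / d)².
z_{α/2} + z_β = 2.241 + 0.842 = 3.083.
n = (3.083 / 0.34)² = 9.068² = 82.22.
Round up.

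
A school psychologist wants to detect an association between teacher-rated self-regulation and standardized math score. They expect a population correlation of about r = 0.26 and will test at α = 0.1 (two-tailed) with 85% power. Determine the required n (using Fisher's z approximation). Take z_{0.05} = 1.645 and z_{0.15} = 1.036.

n = 105

Fisher's z: C = ½·ln((1+r)/(1−r)) = ½·ln(1.7027) = 0.2661.
n = ((z_{α/2} + z_β)/C)² + 3.
(1.645 + 1.036) / 0.2661 = 2.681 / 0.2661 = 10.075.
n = 10.075² + 3 = 101.51 + 3 = 104.5.
Round up.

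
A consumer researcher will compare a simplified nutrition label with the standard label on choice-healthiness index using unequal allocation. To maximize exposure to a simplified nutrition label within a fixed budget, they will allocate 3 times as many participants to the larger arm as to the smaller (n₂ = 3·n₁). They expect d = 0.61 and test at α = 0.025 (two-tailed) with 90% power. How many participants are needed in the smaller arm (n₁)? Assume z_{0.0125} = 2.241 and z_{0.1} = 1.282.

n₁ = 45

With allocation ratio k = n₂/n₁ = 3, Var(x̄₁−x̄₂) = σ²(1/n₁ + 1/(k·n₁)) = σ²·(k+1)/(k·n₁).
So n₁ = (1 + 1/k)·((z_{α/2} + z_β)/d)² = 1.333 × (3.523/0.61)².
n₁ = 1.333 × 33.36 = 44.5.
Round up: n₁ = 45, giving n₂ = 3 × 45 = 135.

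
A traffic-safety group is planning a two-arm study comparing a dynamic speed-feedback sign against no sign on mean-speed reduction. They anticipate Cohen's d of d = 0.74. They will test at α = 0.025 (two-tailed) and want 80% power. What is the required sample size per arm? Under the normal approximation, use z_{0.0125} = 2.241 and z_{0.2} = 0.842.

For two independent groups with equal n: n = 2·((z_{α/2} + z_β) / d)².
z_{α/2} + z_β = 2.241 + 0.842 = 3.083.
n = 2 × (3.083 / 0.74)² = 2 × 4.166² = 2 × 17.36 = 34.7.
Round up to the next whole participant.

n = 35 per group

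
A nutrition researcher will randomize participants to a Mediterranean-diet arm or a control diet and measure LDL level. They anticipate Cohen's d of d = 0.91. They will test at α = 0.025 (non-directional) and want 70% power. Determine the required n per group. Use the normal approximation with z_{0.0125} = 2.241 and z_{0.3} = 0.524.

n = 19 per group

For two independent groups with equal n: n = 2·((z_{α/2} + z_β) / d)².
z_{α/2} + z_β = 2.241 + 0.524 = 2.765.
n = 2 × (2.765 / 0.91)² = 2 × 3.038² = 2 × 9.23 = 18.5.
Round up to the next whole participant.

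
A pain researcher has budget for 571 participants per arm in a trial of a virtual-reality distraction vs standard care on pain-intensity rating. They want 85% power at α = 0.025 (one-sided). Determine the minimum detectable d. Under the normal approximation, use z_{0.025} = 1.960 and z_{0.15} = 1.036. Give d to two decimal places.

d_min ≈ 0.18

For two independent groups of n = 571 each: d_min = (z_{α} + z_β)·√(2/n).
z-sum = 1.960 + 1.036 = 2.996.
d_min = 2.996 × √(2/571) = 2.996 × 0.0592 = 0.177.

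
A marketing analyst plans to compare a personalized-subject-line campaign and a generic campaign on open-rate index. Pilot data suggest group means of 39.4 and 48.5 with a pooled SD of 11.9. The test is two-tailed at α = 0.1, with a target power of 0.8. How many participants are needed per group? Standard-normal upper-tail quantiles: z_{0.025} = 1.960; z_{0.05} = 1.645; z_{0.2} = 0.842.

Cohen's d = |M₁ − M₂| / SD_pooled = |39.4 − 48.5| / 11.9 = 9.1 / 11.9 = 0.765.
For two independent groups with equal n: n = 2·((z_{α/2} + z_β) / d)².
z_{α/2} + z_β = 1.645 + 0.842 = 2.487.
n = 2 × (2.487 / 0.765)² = 2 × 3.251² = 2 × 10.57 = 21.1.
Round up to the next whole participant.

n = 22 per group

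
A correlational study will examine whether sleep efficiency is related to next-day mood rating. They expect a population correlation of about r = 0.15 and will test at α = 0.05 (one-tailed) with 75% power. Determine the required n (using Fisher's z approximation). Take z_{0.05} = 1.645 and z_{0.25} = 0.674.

Fisher's z: C = ½·ln((1+r)/(1−r)) = ½·ln(1.3529) = 0.1511.
n = ((z_{α} + z_β)/C)² + 3.
(1.645 + 0.674) / 0.1511 = 2.319 / 0.1511 = 15.347.
n = 15.347² + 3 = 235.54 + 3 = 238.5.
Round up.

n = 239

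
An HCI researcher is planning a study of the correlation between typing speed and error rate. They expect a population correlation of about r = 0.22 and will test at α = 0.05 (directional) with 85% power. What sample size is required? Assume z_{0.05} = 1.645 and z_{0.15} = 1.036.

Fisher's z: C = ½·ln((1+r)/(1−r)) = ½·ln(1.5641) = 0.2237.
n = ((z_{α} + z_β)/C)² + 3.
(1.645 + 1.036) / 0.2237 = 2.681 / 0.2237 = 11.985.
n = 11.985² + 3 = 143.64 + 3 = 146.6.
Round up.

n = 147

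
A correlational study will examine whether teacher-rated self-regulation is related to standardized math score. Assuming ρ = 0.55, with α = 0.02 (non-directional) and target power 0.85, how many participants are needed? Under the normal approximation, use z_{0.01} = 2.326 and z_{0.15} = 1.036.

n = 33

Fisher's z: C = ½·ln((1+r)/(1−r)) = ½·ln(3.4444) = 0.6184.
n = ((z_{α/2} + z_β)/C)² + 3.
(2.326 + 1.036) / 0.6184 = 3.362 / 0.6184 = 5.437.
n = 5.437² + 3 = 29.56 + 3 = 32.6.
Round up.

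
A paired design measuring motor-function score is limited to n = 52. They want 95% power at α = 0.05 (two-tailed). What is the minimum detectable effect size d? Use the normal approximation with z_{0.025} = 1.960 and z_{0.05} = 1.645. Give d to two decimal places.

For a single sample (or paired design) of n = 52: d_min = (z_{α/2} + z_β)/√n.
z-sum = 1.960 + 1.645 = 3.605.
d_min = 3.605 / √52 = 3.605 / 7.211 = 0.500.

d_min ≈ 0.50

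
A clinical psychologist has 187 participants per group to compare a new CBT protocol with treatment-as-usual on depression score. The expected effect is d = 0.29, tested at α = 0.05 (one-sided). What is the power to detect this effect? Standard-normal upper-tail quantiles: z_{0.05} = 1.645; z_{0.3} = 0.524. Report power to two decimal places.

power ≈ 0.88

For two equal groups, power = Φ(d·√(n/2) − z_{α}).
d·√(n/2) = 0.29 × √(187/2) = 0.29 × 9.670 = 2.804.
z_β = 2.804 − 1.645 = 1.159.
Power = Φ(1.159) = 0.877.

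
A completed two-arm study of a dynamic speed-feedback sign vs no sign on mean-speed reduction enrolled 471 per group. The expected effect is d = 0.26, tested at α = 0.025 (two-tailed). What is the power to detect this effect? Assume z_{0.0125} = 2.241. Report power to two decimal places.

For two equal groups, power = Φ(d·√(n/2) − z_{α/2}).
d·√(n/2) = 0.26 × √(471/2) = 0.26 × 15.346 = 3.990.
z_β = 3.990 − 2.241 = 1.749.
Power = Φ(1.749) = 0.960.

power ≈ 0.96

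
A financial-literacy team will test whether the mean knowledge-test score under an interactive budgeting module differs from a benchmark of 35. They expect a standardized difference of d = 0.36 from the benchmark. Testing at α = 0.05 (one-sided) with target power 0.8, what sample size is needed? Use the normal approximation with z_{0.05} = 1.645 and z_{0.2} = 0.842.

For a one-sample test: n = ((z_{α} + z_β) / d)².
z_{α} + z_β = 1.645 + 0.842 = 2.487.
n = (2.487 / 0.36)² = 6.908² = 47.73.
Round up.

n = 48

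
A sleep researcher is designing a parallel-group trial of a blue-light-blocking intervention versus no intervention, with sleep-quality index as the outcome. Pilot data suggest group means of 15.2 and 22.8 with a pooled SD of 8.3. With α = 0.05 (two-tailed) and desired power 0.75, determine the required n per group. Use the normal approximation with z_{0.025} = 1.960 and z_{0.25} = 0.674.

Cohen's d = |M₁ − M₂| / SD_pooled = |15.2 − 22.8| / 8.3 = 7.6 / 8.3 = 0.916.
For two independent groups with equal n: n = 2·((z_{α/2} + z_β) / d)².
z_{α/2} + z_β = 1.960 + 0.674 = 2.634.
n = 2 × (2.634 / 0.916)² = 2 × 2.876² = 2 × 8.27 = 16.5.
Round up to the next whole participant.

n = 17 per group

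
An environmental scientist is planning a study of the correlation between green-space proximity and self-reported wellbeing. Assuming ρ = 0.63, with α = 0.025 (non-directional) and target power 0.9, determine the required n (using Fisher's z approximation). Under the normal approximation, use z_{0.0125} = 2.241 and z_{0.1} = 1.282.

n = 26

Fisher's z: C = ½·ln((1+r)/(1−r)) = ½·ln(4.4054) = 0.7414.
n = ((z_{α/2} + z_β)/C)² + 3.
(2.241 + 1.282) / 0.7414 = 3.523 / 0.7414 = 4.752.
n = 4.752² + 3 = 22.58 + 3 = 25.6.
Round up.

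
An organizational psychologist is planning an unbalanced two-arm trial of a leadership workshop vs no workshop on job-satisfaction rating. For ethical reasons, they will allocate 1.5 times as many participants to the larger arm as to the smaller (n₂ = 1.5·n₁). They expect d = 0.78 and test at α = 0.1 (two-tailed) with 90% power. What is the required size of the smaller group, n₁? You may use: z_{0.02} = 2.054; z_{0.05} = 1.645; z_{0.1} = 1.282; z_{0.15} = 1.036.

n₁ = 24

With allocation ratio k = n₂/n₁ = 1.5, Var(x̄₁−x̄₂) = σ²(1/n₁ + 1/(k·n₁)) = σ²·(k+1)/(k·n₁).
So n₁ = (1 + 1/k)·((z_{α/2} + z_β)/d)² = 1.667 × (2.927/0.78)².
n₁ = 1.667 × 14.08 = 23.5.
Round up: n₁ = 24, giving n₂ = 1.5 × 24 = 36.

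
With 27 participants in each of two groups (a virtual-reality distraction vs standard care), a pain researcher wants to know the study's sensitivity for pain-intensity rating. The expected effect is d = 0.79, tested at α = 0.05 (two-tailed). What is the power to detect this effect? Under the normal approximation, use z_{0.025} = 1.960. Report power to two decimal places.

For two equal groups, power = Φ(d·√(n/2) − z_{α/2}).
d·√(n/2) = 0.79 × √(27/2) = 0.79 × 3.674 = 2.903.
z_β = 2.903 − 1.960 = 0.943.
Power = Φ(0.943) = 0.827.

power ≈ 0.83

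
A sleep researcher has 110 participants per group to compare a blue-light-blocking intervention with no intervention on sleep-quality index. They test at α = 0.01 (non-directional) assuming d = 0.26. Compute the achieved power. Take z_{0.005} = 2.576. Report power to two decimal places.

power ≈ 0.26

For two equal groups, power = Φ(d·√(n/2) − z_{α/2}).
d·√(n/2) = 0.26 × √(110/2) = 0.26 × 7.416 = 1.928.
z_β = 1.928 − 2.576 = -0.648.
Power = Φ(-0.648) = 0.259.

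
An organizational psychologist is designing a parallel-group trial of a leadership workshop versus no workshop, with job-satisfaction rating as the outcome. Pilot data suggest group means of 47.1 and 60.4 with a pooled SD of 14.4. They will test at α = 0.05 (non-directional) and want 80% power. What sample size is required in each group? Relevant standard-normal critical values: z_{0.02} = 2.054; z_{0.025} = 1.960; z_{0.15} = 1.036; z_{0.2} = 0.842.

Cohen's d = |M₁ − M₂| / SD_pooled = |47.1 − 60.4| / 14.4 = 13.3 / 14.4 = 0.924.
For two independent groups with equal n: n = 2·((z_{α/2} + z_β) / d)².
z_{α/2} + z_β = 1.960 + 0.842 = 2.802.
n = 2 × (2.802 / 0.924)² = 2 × 3.032² = 2 × 9.20 = 18.4.
Round up to the next whole participant.

n = 19 per group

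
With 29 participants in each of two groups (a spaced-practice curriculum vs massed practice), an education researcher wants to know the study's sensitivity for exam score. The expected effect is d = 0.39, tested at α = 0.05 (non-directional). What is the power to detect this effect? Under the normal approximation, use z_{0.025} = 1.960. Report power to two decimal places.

For two equal groups, power = Φ(d·√(n/2) − z_{α/2}).
d·√(n/2) = 0.39 × √(29/2) = 0.39 × 3.808 = 1.485.
z_β = 1.485 − 1.960 = -0.475.
Power = Φ(-0.475) = 0.317.

power ≈ 0.32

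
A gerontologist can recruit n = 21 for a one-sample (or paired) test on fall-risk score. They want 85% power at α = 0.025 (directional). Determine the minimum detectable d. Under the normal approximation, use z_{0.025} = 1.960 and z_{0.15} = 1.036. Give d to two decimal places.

d_min ≈ 0.65

For a single sample (or paired design) of n = 21: d_min = (z_{α} + z_β)/√n.
z-sum = 1.960 + 1.036 = 2.996.
d_min = 2.996 / √21 = 2.996 / 4.583 = 0.654.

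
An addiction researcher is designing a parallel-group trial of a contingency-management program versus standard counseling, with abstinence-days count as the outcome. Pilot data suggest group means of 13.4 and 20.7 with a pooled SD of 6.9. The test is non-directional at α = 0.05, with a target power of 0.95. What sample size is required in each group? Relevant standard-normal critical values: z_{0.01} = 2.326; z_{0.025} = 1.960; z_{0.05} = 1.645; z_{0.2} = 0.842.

Cohen's d = |M₁ − M₂| / SD_pooled = |13.4 − 20.7| / 6.9 = 7.3 / 6.9 = 1.058.
For two independent groups with equal n: n = 2·((z_{α/2} + z_β) / d)².
z_{α/2} + z_β = 1.960 + 1.645 = 3.605.
n = 2 × (3.605 / 1.058)² = 2 × 3.407² = 2 × 11.61 = 23.2.
Round up to the next whole participant.

n = 24 per group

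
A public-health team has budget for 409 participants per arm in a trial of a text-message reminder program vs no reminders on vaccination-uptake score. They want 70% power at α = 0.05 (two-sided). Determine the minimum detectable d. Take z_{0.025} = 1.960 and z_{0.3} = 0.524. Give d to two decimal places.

d_min ≈ 0.17

For two independent groups of n = 409 each: d_min = (z_{α/2} + z_β)·√(2/n).
z-sum = 1.960 + 0.524 = 2.484.
d_min = 2.484 × √(2/409) = 2.484 × 0.0699 = 0.174.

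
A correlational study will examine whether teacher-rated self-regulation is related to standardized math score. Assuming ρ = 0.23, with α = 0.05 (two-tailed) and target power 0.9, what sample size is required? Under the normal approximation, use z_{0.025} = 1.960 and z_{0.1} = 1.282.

n = 195

Fisher's z: C = ½·ln((1+r)/(1−r)) = ½·ln(1.5974) = 0.2342.
n = ((z_{α/2} + z_β)/C)² + 3.
(1.960 + 1.282) / 0.2342 = 3.242 / 0.2342 = 13.843.
n = 13.843² + 3 = 191.63 + 3 = 194.6.
Round up.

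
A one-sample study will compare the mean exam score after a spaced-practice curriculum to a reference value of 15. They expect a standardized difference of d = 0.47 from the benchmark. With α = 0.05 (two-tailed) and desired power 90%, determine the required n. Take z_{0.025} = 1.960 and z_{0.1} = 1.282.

For a one-sample test: n = ((z_{α/2} + z_β) / d)².
z_{α/2} + z_β = 1.960 + 1.282 = 3.242.
n = (3.242 / 0.47)² = 6.898² = 47.58.
Round up.

n = 48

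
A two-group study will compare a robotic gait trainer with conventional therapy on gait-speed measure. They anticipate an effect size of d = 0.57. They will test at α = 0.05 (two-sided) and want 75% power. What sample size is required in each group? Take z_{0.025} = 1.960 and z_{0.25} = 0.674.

For two independent groups with equal n: n = 2·((z_{α/2} + z_β) / d)².
z_{α/2} + z_β = 1.960 + 0.674 = 2.634.
n = 2 × (2.634 / 0.57)² = 2 × 4.621² = 2 × 21.35 = 42.7.
Round up to the next whole participant.

n = 43 per group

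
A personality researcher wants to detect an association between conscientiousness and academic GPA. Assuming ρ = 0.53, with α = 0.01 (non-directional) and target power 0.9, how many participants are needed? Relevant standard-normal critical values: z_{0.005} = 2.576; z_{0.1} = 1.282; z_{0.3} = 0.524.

Fisher's z: C = ½·ln((1+r)/(1−r)) = ½·ln(3.2553) = 0.5901.
n = ((z_{α/2} + z_β)/C)² + 3.
(2.576 + 1.282) / 0.5901 = 3.858 / 0.5901 = 6.538.
n = 6.538² + 3 = 42.74 + 3 = 45.7.
Round up.

n = 46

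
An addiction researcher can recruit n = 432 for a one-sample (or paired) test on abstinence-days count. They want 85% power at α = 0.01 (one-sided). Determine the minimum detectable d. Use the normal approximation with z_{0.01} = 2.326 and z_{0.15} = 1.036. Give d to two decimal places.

d_min ≈ 0.16

For a single sample (or paired design) of n = 432: d_min = (z_{α} + z_β)/√n.
z-sum = 2.326 + 1.036 = 3.362.
d_min = 3.362 / √432 = 3.362 / 20.785 = 0.162.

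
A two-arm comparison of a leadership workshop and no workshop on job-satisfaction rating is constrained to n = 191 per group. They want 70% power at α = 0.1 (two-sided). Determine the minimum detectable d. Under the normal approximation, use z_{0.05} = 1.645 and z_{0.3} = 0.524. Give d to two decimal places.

d_min ≈ 0.22

For two independent groups of n = 191 each: d_min = (z_{α/2} + z_β)·√(2/n).
z-sum = 1.645 + 0.524 = 2.169.
d_min = 2.169 × √(2/191) = 2.169 × 0.1023 = 0.222.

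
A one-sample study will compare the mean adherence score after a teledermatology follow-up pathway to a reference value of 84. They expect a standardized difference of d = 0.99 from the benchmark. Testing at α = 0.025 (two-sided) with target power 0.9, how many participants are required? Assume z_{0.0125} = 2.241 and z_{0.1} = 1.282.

For a one-sample test: n = ((z_{α/2} + z_β) / d)².
z_{α/2} + z_β = 2.241 + 1.282 = 3.523.
n = (3.523 / 0.99)² = 3.559² = 12.66.
Round up.

n = 13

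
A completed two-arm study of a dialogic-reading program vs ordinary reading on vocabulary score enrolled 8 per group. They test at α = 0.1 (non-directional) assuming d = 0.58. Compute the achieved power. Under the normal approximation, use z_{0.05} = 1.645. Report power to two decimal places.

For two equal groups, power = Φ(d·√(n/2) − z_{α/2}).
d·√(n/2) = 0.58 × √(8/2) = 0.58 × 2.000 = 1.160.
z_β = 1.160 − 1.645 = -0.485.
Power = Φ(-0.485) = 0.314.

power ≈ 0.31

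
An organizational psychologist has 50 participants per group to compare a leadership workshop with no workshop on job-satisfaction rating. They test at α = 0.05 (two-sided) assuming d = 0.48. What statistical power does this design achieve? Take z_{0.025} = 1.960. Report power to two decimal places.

For two equal groups, power = Φ(d·√(n/2) − z_{α/2}).
d·√(n/2) = 0.48 × √(50/2) = 0.48 × 5.000 = 2.400.
z_β = 2.400 − 1.960 = 0.440.
Power = Φ(0.440) = 0.670.

power ≈ 0.67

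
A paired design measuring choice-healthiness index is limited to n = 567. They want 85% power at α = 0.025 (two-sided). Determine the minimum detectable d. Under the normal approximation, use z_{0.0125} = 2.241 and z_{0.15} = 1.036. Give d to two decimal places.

For a single sample (or paired design) of n = 567: d_min = (z_{α/2} + z_β)/√n.
z-sum = 2.241 + 1.036 = 3.277.
d_min = 3.277 / √567 = 3.277 / 23.812 = 0.138.

d_min ≈ 0.14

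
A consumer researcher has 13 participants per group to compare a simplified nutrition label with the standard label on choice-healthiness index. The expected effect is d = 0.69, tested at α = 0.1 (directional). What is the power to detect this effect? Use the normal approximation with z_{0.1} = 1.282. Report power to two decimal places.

power ≈ 0.68

For two equal groups, power = Φ(d·√(n/2) − z_{α}).
d·√(n/2) = 0.69 × √(13/2) = 0.69 × 2.550 = 1.759.
z_β = 1.759 − 1.282 = 0.477.
Power = Φ(0.477) = 0.683.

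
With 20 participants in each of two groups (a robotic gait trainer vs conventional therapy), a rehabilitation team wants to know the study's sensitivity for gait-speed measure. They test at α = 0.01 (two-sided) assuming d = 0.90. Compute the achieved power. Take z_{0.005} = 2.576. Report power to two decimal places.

power ≈ 0.61

For two equal groups, power = Φ(d·√(n/2) − z_{α/2}).
d·√(n/2) = 0.90 × √(20/2) = 0.90 × 3.162 = 2.846.
z_β = 2.846 − 2.576 = 0.270.
Power = Φ(0.270) = 0.606.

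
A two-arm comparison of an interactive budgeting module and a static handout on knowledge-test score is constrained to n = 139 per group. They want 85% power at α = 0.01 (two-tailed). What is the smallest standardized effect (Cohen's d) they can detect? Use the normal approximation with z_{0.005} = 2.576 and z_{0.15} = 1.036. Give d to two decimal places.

For two independent groups of n = 139 each: d_min = (z_{α/2} + z_β)·√(2/n).
z-sum = 2.576 + 1.036 = 3.612.
d_min = 3.612 × √(2/139) = 3.612 × 0.1200 = 0.433.

d_min ≈ 0.43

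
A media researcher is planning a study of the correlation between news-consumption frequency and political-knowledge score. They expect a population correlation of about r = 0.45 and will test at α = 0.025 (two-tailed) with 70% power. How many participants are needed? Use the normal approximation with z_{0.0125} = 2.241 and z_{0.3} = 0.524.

Fisher's z: C = ½·ln((1+r)/(1−r)) = ½·ln(2.6364) = 0.4847.
n = ((z_{α/2} + z_β)/C)² + 3.
(2.241 + 0.524) / 0.4847 = 2.765 / 0.4847 = 5.705.
n = 5.705² + 3 = 32.54 + 3 = 35.5.
Round up.

n = 36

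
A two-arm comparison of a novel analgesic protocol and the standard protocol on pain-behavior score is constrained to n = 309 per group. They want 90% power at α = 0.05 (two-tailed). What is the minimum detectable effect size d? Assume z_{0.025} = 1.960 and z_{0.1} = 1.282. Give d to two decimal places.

d_min ≈ 0.26

For two independent groups of n = 309 each: d_min = (z_{α/2} + z_β)·√(2/n).
z-sum = 1.960 + 1.282 = 3.242.
d_min = 3.242 × √(2/309) = 3.242 × 0.0805 = 0.261.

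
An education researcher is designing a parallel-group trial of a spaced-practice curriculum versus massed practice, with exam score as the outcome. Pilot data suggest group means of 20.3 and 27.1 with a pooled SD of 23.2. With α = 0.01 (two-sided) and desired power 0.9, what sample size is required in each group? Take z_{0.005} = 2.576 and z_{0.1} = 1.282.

n = 347 per group

Cohen's d = |M₁ − M₂| / SD_pooled = |20.3 − 27.1| / 23.2 = 6.8 / 23.2 = 0.293.
For two independent groups with equal n: n = 2·((z_{α/2} + z_β) / d)².
z_{α/2} + z_β = 2.576 + 1.282 = 3.858.
n = 2 × (3.858 / 0.293)² = 2 × 13.167² = 2 × 173.38 = 346.8.
Round up to the next whole participant.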